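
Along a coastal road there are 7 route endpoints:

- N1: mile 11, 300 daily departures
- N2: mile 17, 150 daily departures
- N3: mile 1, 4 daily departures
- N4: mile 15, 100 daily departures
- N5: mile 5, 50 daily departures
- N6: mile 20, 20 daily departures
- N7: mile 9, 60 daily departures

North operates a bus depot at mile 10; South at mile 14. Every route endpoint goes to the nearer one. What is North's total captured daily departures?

The indifferent point is the midpoint (10+14)/2 = 12; route endpoints left of it (closer to North at 10) go to North, those right go to South.
  N3 at 1 (w=4) → North
  N5 at 5 (w=50) → North
  N7 at 9 (w=60) → North
  N1 at 11 (w=300) → North
  N4 at 15 (w=100) → South
  N2 at 17 (w=150) → South
  N6 at 20 (w=20) → South
North captures 414; South captures 270.

414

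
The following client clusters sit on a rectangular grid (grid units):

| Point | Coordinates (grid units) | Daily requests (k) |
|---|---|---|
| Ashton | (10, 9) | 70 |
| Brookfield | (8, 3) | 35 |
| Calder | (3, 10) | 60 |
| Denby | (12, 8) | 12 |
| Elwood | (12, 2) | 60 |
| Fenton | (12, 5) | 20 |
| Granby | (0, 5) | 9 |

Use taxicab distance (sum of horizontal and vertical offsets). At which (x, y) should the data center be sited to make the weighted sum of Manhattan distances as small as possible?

(10, 8)

Manhattan distance separates: Σwᵢ(|x−xᵢ|+|y−yᵢ|) = Σwᵢ|x−xᵢ| + Σwᵢ|y−yᵢ|, so x and y are optimised independently as 1-D weighted medians.
Total weight W = 266; half = 133.
x-coordinate, sorted with cumulative weight:
  x=0 (Granby, w=9) cum 9
  x=3 (Calder, w=60) cum 69
  x=8 (Brookfield, w=35) cum 104
  x=10 (Ashton, w=70) cum 174  ← median
  x=12 (Denby, w=12) cum 186
  x=12 (Elwood, w=60) cum 246
  x=12 (Fenton, w=20) cum 266
⇒ x* = 10
y-coordinate, sorted with cumulative weight:
  y=2 (Elwood, w=60) cum 60
  y=3 (Brookfield, w=35) cum 95
  y=5 (Fenton, w=20) cum 115
  y=5 (Granby, w=9) cum 124
  y=8 (Denby, w=12) cum 136  ← median
  y=9 (Ashton, w=70) cum 206
  y=10 (Calder, w=60) cum 266
⇒ y* = 8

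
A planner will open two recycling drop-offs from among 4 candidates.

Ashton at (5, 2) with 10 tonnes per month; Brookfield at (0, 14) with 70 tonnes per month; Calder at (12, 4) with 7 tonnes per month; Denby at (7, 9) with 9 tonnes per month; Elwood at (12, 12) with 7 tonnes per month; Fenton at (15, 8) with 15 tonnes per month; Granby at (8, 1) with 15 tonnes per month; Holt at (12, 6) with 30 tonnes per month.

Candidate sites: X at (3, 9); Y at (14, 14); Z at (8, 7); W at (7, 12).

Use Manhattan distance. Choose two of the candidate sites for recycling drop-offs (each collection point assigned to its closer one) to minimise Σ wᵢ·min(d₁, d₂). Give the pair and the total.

Evaluate every pair (each demand assigned to the nearer of the two):
  {X, Z}: total = 1139
  {Z, W}: total = 1181
  {X, Y}: total = 1398
  {Y, W}: total = 1474
  {X, W}: total = 1493
  {Y, Z}: total = 1509
Best pair: {X, Z} with total 1139.

{X, Z}, total 1139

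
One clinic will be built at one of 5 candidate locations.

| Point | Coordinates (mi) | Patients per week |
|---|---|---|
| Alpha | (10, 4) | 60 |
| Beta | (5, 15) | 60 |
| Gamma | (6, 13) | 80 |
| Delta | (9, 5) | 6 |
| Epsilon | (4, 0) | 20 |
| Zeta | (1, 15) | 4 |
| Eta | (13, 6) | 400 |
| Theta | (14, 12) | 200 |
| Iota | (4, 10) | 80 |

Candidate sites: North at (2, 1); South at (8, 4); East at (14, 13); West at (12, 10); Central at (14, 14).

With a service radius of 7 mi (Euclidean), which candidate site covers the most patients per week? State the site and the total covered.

Coverage radius r = 7 mi; a point is covered iff (Δx)²+(Δy)² ≤ 7² = 49.
  North (2, 1): covers {Epsilon} → 20
  South (8, 4): covers {Alpha, Delta, Epsilon, Eta} → 486
  East (14, 13): covers {Theta} → 200
  West (12, 10): covers {Alpha, Gamma, Delta, Eta, Theta} → 746
  Central (14, 14): covers {Theta} → 200
Maximum coverage at West: 746 patients per week.

West, covering 746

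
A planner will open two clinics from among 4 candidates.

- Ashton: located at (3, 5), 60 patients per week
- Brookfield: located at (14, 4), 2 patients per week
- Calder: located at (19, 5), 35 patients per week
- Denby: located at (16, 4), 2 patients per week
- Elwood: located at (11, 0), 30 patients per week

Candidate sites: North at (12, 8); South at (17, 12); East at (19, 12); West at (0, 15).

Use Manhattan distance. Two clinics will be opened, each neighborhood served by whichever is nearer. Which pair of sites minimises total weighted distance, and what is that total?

Evaluate every pair (each demand assigned to the nearer of the two):
  {North, East}: total = 1263
  {North, South}: total = 1333
  {North, West}: total = 1368
  {East, West}: total = 1673
  {South, West}: total = 1675
  {South, East}: total = 2085
Best pair: {North, East} with total 1263.

{North, East}, total 1263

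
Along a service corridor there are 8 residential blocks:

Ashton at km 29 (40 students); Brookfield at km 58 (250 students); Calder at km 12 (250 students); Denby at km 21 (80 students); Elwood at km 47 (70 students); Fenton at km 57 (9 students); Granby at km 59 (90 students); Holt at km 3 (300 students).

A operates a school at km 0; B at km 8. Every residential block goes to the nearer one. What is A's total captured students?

The indifferent point is the midpoint (0+8)/2 = 4; residential blocks left of it (closer to A at 0) go to A, those right go to B.
  Holt at 3 (w=300) → A
  Calder at 12 (w=250) → B
  Denby at 21 (w=80) → B
  Ashton at 29 (w=40) → B
  Elwood at 47 (w=70) → B
  Fenton at 57 (w=9) → B
  Brookfield at 58 (w=250) → B
  Granby at 59 (w=90) → B
A captures 300; B captures 789.

300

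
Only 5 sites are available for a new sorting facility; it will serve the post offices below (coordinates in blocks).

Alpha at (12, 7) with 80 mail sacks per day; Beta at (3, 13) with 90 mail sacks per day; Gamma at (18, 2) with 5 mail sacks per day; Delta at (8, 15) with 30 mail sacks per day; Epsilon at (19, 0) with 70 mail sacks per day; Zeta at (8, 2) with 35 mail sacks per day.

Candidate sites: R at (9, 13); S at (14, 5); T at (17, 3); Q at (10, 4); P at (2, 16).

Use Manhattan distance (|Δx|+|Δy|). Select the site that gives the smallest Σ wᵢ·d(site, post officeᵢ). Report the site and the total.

Q, total 3330 blocks

Total weighted distance at each candidate:
  R (9, 13): total = 3480
  S (14, 5): total = 3560
  T (17, 3): total = 4220
  Q (10, 4): total = 3330
  P (2, 16): total = 5250
Minimum is at Q with total 3330 blocks.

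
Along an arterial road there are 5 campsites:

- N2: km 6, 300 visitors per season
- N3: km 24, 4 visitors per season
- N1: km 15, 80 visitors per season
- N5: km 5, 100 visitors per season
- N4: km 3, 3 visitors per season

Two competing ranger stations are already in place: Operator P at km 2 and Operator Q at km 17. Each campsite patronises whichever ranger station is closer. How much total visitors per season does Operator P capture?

The indifferent point is the midpoint (2+17)/2 = 9.5; campsites left of it (closer to Operator P at 2) go to Operator P, those right go to Operator Q.
  N4 at 3 (w=3) → Operator P
  N5 at 5 (w=100) → Operator P
  N2 at 6 (w=300) → Operator P
  N1 at 15 (w=80) → Operator Q
  N3 at 24 (w=4) → Operator Q
Operator P captures 403; Operator Q captures 84.

403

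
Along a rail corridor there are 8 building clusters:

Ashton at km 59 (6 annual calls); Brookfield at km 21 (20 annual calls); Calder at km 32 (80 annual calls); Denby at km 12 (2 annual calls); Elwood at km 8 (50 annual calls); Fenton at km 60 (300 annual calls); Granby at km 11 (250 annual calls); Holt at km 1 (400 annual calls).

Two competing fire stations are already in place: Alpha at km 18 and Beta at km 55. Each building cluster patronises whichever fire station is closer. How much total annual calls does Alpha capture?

802

The indifferent point is the midpoint (18+55)/2 = 36.5; building clusters left of it (closer to Alpha at 18) go to Alpha, those right go to Beta.
  Holt at 1 (w=400) → Alpha
  Elwood at 8 (w=50) → Alpha
  Granby at 11 (w=250) → Alpha
  Denby at 12 (w=2) → Alpha
  Brookfield at 21 (w=20) → Alpha
  Calder at 32 (w=80) → Alpha
  Ashton at 59 (w=6) → Beta
  Fenton at 60 (w=300) → Beta
Alpha captures 802; Beta captures 306.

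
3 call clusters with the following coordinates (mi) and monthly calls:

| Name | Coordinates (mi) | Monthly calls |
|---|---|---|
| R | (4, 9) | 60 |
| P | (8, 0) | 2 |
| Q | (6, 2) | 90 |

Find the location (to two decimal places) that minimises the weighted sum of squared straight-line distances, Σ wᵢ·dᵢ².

(5.24, 4.74)

The minimiser of Σwᵢ‖p−pᵢ‖² is the weighted centroid p* = (Σwᵢpᵢ)/(Σwᵢ).
Σwᵢ = 152.
Σwᵢxᵢ = 60·4 + 2·8 + 90·6 = 796.
Σwᵢyᵢ = 60·9 + 2·0 + 90·2 = 720.
x* = 796/152 = 5.24, y* = 720/152 = 4.74.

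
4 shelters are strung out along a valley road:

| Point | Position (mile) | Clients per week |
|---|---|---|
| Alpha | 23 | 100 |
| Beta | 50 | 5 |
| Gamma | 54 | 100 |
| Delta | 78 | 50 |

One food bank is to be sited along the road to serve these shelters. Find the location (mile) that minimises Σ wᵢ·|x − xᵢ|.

For a sum of weighted absolute distances on a line, the optimum is the weighted median (not the mean). Total weight W = 255; half-weight = 127.5.
Sort by position and accumulate weight:
  mile 23 (Alpha, w=100) → cum 100
  mile 50 (Beta, w=5) → cum 105
  mile 54 (Gamma, w=100) → cum 205  ≥ 127.5 → median here
  mile 78 (Delta, w=50) → cum 255
Optimal location: mile 54.

x = 54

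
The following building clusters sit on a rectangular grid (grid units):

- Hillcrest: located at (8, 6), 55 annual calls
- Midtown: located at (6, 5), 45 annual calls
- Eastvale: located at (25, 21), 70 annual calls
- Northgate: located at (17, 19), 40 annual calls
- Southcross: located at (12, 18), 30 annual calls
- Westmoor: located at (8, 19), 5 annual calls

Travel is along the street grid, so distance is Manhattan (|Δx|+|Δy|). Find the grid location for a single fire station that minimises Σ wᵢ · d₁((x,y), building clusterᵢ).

(12, 18)

Manhattan distance separates: Σwᵢ(|x−xᵢ|+|y−yᵢ|) = Σwᵢ|x−xᵢ| + Σwᵢ|y−yᵢ|, so x and y are optimised independently as 1-D weighted medians.
Total weight W = 245; half = 122.5.
x-coordinate, sorted with cumulative weight:
  x=6 (Midtown, w=45) cum 45
  x=8 (Hillcrest, w=55) cum 100
  x=8 (Westmoor, w=5) cum 105
  x=12 (Southcross, w=30) cum 135  ← median
  x=17 (Northgate, w=40) cum 175
  x=25 (Eastvale, w=70) cum 245
⇒ x* = 12
y-coordinate, sorted with cumulative weight:
  y=5 (Midtown, w=45) cum 45
  y=6 (Hillcrest, w=55) cum 100
  y=18 (Southcross, w=30) cum 130  ← median
  y=19 (Northgate, w=40) cum 170
  y=19 (Westmoor, w=5) cum 175
  y=21 (Eastvale, w=70) cum 245
⇒ y* = 18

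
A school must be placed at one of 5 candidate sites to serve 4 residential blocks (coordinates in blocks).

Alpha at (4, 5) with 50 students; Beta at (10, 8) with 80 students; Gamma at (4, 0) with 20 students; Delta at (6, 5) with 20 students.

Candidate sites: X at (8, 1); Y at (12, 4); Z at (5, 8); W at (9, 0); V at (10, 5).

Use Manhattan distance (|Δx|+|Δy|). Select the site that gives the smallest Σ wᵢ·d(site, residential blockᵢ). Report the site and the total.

Total weighted distance at each candidate:
  X (8, 1): total = 1340
  Y (12, 4): total = 1310
  Z (5, 8): total = 860
  W (9, 0): total = 1480
  V (10, 5): total = 840
Minimum is at V with total 840 blocks.

V, total 840 blocks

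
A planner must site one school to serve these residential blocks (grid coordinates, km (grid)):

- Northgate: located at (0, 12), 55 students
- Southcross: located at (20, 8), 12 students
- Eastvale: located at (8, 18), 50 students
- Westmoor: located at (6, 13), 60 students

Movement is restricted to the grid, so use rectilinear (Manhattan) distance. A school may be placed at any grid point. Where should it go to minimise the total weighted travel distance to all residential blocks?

Manhattan distance separates: Σwᵢ(|x−xᵢ|+|y−yᵢ|) = Σwᵢ|x−xᵢ| + Σwᵢ|y−yᵢ|, so x and y are optimised independently as 1-D weighted medians.
Total weight W = 177; half = 88.5.
x-coordinate, sorted with cumulative weight:
  x=0 (Northgate, w=55) cum 55
  x=6 (Westmoor, w=60) cum 115  ← median
  x=8 (Eastvale, w=50) cum 165
  x=20 (Southcross, w=12) cum 177
⇒ x* = 6
y-coordinate, sorted with cumulative weight:
  y=8 (Southcross, w=12) cum 12
  y=12 (Northgate, w=55) cum 67
  y=13 (Westmoor, w=60) cum 127  ← median
  y=18 (Eastvale, w=50) cum 177
⇒ y* = 13

(6, 13)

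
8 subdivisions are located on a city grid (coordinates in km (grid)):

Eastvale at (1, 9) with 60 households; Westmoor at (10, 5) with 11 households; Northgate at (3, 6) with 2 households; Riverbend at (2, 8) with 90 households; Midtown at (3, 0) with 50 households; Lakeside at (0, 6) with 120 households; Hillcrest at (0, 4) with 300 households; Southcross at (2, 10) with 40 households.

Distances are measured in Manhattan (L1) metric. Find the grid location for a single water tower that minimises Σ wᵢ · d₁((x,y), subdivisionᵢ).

Manhattan distance separates: Σwᵢ(|x−xᵢ|+|y−yᵢ|) = Σwᵢ|x−xᵢ| + Σwᵢ|y−yᵢ|, so x and y are optimised independently as 1-D weighted medians.
Total weight W = 673; half = 336.5.
x-coordinate, sorted with cumulative weight:
  x=0 (Lakeside, w=120) cum 120
  x=0 (Hillcrest, w=300) cum 420  ← median
  x=1 (Eastvale, w=60) cum 480
  x=2 (Riverbend, w=90) cum 570
  x=2 (Southcross, w=40) cum 610
  x=3 (Northgate, w=2) cum 612
  x=3 (Midtown, w=50) cum 662
  x=10 (Westmoor, w=11) cum 673
⇒ x* = 0
y-coordinate, sorted with cumulative weight:
  y=0 (Midtown, w=50) cum 50
  y=4 (Hillcrest, w=300) cum 350  ← median
  y=5 (Westmoor, w=11) cum 361
  y=6 (Northgate, w=2) cum 363
  y=6 (Lakeside, w=120) cum 483
  y=8 (Riverbend, w=90) cum 573
  y=9 (Eastvale, w=60) cum 633
  y=10 (Southcross, w=40) cum 673
⇒ y* = 4

(0, 4)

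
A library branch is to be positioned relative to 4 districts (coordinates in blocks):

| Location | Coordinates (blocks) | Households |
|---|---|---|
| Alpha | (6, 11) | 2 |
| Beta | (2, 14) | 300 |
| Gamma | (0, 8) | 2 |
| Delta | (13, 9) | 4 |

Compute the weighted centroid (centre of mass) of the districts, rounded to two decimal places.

The minimiser of Σwᵢ‖p−pᵢ‖² is the weighted centroid p* = (Σwᵢpᵢ)/(Σwᵢ).
Σwᵢ = 308.
Σwᵢxᵢ = 2·6 + 300·2 + 2·0 + 4·13 = 664.
Σwᵢyᵢ = 2·11 + 300·14 + 2·8 + 4·9 = 4274.
x* = 664/308 = 2.16, y* = 4274/308 = 13.88.

(2.16, 13.88)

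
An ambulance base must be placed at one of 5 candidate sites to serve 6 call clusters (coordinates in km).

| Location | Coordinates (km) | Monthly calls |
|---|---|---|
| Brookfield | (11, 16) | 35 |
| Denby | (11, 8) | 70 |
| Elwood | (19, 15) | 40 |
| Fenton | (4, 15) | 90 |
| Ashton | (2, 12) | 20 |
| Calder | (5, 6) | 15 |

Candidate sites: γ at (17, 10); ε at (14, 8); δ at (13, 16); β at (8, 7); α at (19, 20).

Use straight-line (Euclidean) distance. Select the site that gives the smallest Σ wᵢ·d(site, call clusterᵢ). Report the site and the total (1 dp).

β, total 2106.1 km

Total weighted distance at each candidate:
  γ (17, 10): total = 2701.1
  ε (14, 8): total = 2343.0
  δ (13, 16): total = 2131.7
  β (8, 7): total = 2106.1
  α (19, 20): total = 3618.4
Minimum is at β with total 2106.1 km.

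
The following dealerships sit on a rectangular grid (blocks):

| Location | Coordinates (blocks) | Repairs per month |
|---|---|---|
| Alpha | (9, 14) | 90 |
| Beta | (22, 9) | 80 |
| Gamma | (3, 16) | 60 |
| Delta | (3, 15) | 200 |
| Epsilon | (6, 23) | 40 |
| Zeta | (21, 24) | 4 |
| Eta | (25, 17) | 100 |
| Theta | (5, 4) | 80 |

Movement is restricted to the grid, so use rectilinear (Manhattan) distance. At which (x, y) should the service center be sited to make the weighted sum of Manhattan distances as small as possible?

(5, 15)

Manhattan distance separates: Σwᵢ(|x−xᵢ|+|y−yᵢ|) = Σwᵢ|x−xᵢ| + Σwᵢ|y−yᵢ|, so x and y are optimised independently as 1-D weighted medians.
Total weight W = 654; half = 327.
x-coordinate, sorted with cumulative weight:
  x=3 (Gamma, w=60) cum 60
  x=3 (Delta, w=200) cum 260
  x=5 (Theta, w=80) cum 340  ← median
  x=6 (Epsilon, w=40) cum 380
  x=9 (Alpha, w=90) cum 470
  x=21 (Zeta, w=4) cum 474
  x=22 (Beta, w=80) cum 554
  x=25 (Eta, w=100) cum 654
⇒ x* = 5
y-coordinate, sorted with cumulative weight:
  y=4 (Theta, w=80) cum 80
  y=9 (Beta, w=80) cum 160
  y=14 (Alpha, w=90) cum 250
  y=15 (Delta, w=200) cum 450  ← median
  y=16 (Gamma, w=60) cum 510
  y=17 (Eta, w=100) cum 610
  y=23 (Epsilon, w=40) cum 650
  y=24 (Zeta, w=4) cum 654
⇒ y* = 15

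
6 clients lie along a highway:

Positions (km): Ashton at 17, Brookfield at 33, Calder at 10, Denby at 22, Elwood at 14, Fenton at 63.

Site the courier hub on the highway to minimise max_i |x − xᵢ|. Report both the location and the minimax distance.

The 1-center on a line is the midpoint of the two extreme points: leftmost at 10, rightmost at 63.
Optimal location = (10 + 63)/2 = 36.5; maximum distance = (63 − 10)/2 = 26.5.

location 36.5, max distance 26.5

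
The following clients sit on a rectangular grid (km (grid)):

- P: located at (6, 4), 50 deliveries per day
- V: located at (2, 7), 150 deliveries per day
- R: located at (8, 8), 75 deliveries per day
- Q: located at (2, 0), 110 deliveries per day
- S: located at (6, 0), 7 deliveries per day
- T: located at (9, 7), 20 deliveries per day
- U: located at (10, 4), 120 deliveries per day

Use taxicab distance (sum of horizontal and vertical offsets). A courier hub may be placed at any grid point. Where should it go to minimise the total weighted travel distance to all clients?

(6, 4)

Manhattan distance separates: Σwᵢ(|x−xᵢ|+|y−yᵢ|) = Σwᵢ|x−xᵢ| + Σwᵢ|y−yᵢ|, so x and y are optimised independently as 1-D weighted medians.
Total weight W = 532; half = 266.
x-coordinate, sorted with cumulative weight:
  x=2 (V, w=150) cum 150
  x=2 (Q, w=110) cum 260
  x=6 (P, w=50) cum 310  ← median
  x=6 (S, w=7) cum 317
  x=8 (R, w=75) cum 392
  x=9 (T, w=20) cum 412
  x=10 (U, w=120) cum 532
⇒ x* = 6
y-coordinate, sorted with cumulative weight:
  y=0 (Q, w=110) cum 110
  y=0 (S, w=7) cum 117
  y=4 (P, w=50) cum 167
  y=4 (U, w=120) cum 287  ← median
  y=7 (V, w=150) cum 437
  y=7 (T, w=20) cum 457
  y=8 (R, w=75) cum 532
⇒ y* = 4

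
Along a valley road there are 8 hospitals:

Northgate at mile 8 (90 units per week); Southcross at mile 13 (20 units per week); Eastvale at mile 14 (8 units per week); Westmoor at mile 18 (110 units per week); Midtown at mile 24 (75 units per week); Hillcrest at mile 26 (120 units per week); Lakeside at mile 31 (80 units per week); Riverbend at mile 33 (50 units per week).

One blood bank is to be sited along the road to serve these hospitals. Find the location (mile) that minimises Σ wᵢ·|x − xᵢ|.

For a sum of weighted absolute distances on a line, the optimum is the weighted median (not the mean). Total weight W = 553; half-weight = 276.5.
Sort by position and accumulate weight:
  mile 8 (Northgate, w=90) → cum 90
  mile 13 (Southcross, w=20) → cum 110
  mile 14 (Eastvale, w=8) → cum 118
  mile 18 (Westmoor, w=110) → cum 228
  mile 24 (Midtown, w=75) → cum 303  ≥ 276.5 → median here
  mile 26 (Hillcrest, w=120) → cum 423
  mile 31 (Lakeside, w=80) → cum 503
  mile 33 (Riverbend, w=50) → cum 553
Optimal location: mile 24.

x = 24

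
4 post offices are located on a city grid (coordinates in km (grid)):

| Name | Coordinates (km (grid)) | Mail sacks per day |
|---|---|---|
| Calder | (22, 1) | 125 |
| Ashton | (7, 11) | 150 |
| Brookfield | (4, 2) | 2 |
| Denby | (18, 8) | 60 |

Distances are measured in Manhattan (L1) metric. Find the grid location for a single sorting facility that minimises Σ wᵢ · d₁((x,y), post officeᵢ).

Manhattan distance separates: Σwᵢ(|x−xᵢ|+|y−yᵢ|) = Σwᵢ|x−xᵢ| + Σwᵢ|y−yᵢ|, so x and y are optimised independently as 1-D weighted medians.
Total weight W = 337; half = 168.5.
x-coordinate, sorted with cumulative weight:
  x=4 (Brookfield, w=2) cum 2
  x=7 (Ashton, w=150) cum 152
  x=18 (Denby, w=60) cum 212  ← median
  x=22 (Calder, w=125) cum 337
⇒ x* = 18
y-coordinate, sorted with cumulative weight:
  y=1 (Calder, w=125) cum 125
  y=2 (Brookfield, w=2) cum 127
  y=8 (Denby, w=60) cum 187  ← median
  y=11 (Ashton, w=150) cum 337
⇒ y* = 8

(18, 8)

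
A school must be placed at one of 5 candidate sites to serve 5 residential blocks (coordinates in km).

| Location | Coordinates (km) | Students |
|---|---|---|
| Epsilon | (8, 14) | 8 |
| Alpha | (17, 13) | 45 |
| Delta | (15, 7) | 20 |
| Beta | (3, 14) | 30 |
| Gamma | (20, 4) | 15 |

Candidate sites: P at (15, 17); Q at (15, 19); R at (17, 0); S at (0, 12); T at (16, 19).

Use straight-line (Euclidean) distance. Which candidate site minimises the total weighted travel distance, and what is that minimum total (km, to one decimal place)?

P, total 1042.2 km

Total weighted distance at each candidate:
  P (15, 17): total = 1042.2
  Q (15, 19): total = 1220.6
  R (17, 0): total = 1532.7
  S (0, 12): total = 1579.8
  T (16, 19): total = 1240.7
Minimum is at P with total 1042.2 km.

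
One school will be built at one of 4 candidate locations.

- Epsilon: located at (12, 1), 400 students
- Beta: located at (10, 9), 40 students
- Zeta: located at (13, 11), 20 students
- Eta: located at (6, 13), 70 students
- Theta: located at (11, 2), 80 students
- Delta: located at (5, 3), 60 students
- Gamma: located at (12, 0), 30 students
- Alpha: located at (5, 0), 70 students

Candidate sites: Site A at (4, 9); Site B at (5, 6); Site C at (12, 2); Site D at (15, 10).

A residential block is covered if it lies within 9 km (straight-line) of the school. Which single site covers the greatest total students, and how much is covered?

Site B, covering 720

Coverage radius r = 9 km; a point is covered iff (Δx)²+(Δy)² ≤ 9² = 81.
  Site A (4, 9): covers {Beta, Eta, Delta} → 170
  Site B (5, 6): covers {Epsilon, Beta, Eta, Theta, Delta, Alpha} → 720
  Site C (12, 2): covers {Epsilon, Beta, Theta, Delta, Gamma, Alpha} → 680
  Site D (15, 10): covers {Beta, Zeta, Theta} → 140
Maximum coverage at Site B: 720 students.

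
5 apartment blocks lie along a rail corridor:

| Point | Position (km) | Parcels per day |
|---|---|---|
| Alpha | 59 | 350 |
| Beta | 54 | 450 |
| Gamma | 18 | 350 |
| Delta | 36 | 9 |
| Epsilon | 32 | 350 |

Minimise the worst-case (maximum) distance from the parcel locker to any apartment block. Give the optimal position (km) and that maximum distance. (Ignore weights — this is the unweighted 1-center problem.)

The 1-center on a line is the midpoint of the two extreme points: leftmost at 18, rightmost at 59.
Optimal location = (18 + 59)/2 = 38.5; maximum distance = (59 − 18)/2 = 20.5.

location 38.5, max distance 20.5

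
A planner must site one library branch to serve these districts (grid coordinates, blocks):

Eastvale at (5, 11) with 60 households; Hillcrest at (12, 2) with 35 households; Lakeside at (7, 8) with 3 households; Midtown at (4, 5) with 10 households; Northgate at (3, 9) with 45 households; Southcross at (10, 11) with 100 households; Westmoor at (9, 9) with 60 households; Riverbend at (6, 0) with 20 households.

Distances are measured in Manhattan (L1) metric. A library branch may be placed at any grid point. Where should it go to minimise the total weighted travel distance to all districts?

(9, 9)

Manhattan distance separates: Σwᵢ(|x−xᵢ|+|y−yᵢ|) = Σwᵢ|x−xᵢ| + Σwᵢ|y−yᵢ|, so x and y are optimised independently as 1-D weighted medians.
Total weight W = 333; half = 166.5.
x-coordinate, sorted with cumulative weight:
  x=3 (Northgate, w=45) cum 45
  x=4 (Midtown, w=10) cum 55
  x=5 (Eastvale, w=60) cum 115
  x=6 (Riverbend, w=20) cum 135
  x=7 (Lakeside, w=3) cum 138
  x=9 (Westmoor, w=60) cum 198  ← median
  x=10 (Southcross, w=100) cum 298
  x=12 (Hillcrest, w=35) cum 333
⇒ x* = 9
y-coordinate, sorted with cumulative weight:
  y=0 (Riverbend, w=20) cum 20
  y=2 (Hillcrest, w=35) cum 55
  y=5 (Midtown, w=10) cum 65
  y=8 (Lakeside, w=3) cum 68
  y=9 (Northgate, w=45) cum 113
  y=9 (Westmoor, w=60) cum 173  ← median
  y=11 (Eastvale, w=60) cum 233
  y=11 (Southcross, w=100) cum 333
⇒ y* = 9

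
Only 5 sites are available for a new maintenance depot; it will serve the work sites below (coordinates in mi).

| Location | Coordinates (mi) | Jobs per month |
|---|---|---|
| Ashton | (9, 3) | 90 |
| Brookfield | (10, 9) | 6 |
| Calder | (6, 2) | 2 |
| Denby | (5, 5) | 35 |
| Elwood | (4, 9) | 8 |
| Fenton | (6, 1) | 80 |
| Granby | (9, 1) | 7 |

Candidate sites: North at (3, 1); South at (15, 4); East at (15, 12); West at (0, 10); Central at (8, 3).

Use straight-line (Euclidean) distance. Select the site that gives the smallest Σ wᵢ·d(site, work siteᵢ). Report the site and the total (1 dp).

Total weighted distance at each candidate:
  North (3, 1): total = 1142.3
  South (15, 4): total = 1862.6
  East (15, 12): total = 2778.6
  West (0, 10): total = 2341.4
  Central (8, 3): total = 558.2
Minimum is at Central with total 558.2 mi.

Central, total 558.2 mi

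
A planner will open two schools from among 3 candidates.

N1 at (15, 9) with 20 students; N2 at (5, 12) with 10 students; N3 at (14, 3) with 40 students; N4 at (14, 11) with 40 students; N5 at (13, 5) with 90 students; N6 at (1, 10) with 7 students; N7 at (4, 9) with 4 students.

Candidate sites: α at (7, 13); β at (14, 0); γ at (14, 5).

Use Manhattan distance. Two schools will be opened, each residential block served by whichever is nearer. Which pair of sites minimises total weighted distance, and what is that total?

{α, γ}, total 631

Evaluate every pair (each demand assigned to the nearer of the two):
  {α, γ}: total = 631
  {β, γ}: total = 852
  {α, β}: total = 1341
Best pair: {α, γ} with total 631.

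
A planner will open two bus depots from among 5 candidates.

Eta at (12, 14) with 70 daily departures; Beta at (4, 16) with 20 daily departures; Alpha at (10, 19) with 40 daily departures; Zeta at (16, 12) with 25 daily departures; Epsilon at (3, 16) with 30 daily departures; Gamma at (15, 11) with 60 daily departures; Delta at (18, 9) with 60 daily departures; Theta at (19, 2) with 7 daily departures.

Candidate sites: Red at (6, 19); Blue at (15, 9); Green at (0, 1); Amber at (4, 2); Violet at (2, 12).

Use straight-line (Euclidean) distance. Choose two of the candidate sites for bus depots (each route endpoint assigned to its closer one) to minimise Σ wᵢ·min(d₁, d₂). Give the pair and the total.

Evaluate every pair (each demand assigned to the nearer of the two):
  {Red, Blue}: total = 1203.0
  {Blue, Violet}: total = 1482.0
  {Blue, Green}: total = 1968.4
  {Blue, Amber}: total = 1968.4
  {Red, Amber}: total = 2976.0
  {Red, Green}: total = 3004.2
  {Red, Violet}: total = 3005.5
  {Amber, Violet}: total = 3528.7
  {Green, Violet}: total = 3594.4
  {Green, Amber}: total = 4719.2
Best pair: {Red, Blue} with total 1203.0.

{Red, Blue}, total 1203.0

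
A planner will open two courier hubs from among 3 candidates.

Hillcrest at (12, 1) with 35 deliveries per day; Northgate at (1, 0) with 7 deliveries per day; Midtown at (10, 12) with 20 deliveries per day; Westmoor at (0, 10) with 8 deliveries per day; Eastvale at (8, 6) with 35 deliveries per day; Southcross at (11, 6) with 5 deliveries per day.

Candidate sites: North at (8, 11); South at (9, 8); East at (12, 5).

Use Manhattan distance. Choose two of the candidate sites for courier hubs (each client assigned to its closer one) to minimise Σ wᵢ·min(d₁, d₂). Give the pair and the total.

{South, East}, total 555

Evaluate every pair (each demand assigned to the nearer of the two):
  {South, East}: total = 555
  {North, East}: total = 569
  {North, South}: total = 719
Best pair: {South, East} with total 555.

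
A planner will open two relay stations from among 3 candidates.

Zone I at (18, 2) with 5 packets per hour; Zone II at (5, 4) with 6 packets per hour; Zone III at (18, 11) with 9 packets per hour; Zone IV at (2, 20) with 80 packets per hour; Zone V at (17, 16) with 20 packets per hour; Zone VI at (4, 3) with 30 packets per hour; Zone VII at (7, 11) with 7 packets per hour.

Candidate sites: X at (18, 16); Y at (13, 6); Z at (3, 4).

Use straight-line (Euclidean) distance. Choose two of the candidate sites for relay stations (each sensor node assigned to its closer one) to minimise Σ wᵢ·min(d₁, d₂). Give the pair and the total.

Evaluate every pair (each demand assigned to the nearer of the two):
  {X, Z}: total = 1528.4
  {Y, Z}: total = 1702.7
  {X, Y}: total = 1805.2
Best pair: {X, Z} with total 1528.4.

{X, Z}, total 1528.4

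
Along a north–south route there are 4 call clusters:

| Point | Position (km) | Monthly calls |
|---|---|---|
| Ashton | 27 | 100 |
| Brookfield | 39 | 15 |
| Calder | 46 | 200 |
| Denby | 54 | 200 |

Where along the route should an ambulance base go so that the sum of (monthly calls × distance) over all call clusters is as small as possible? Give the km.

x = 46

For a sum of weighted absolute distances on a line, the optimum is the weighted median (not the mean). Total weight W = 515; half-weight = 257.5.
Sort by position and accumulate weight:
  km 27 (Ashton, w=100) → cum 100
  km 39 (Brookfield, w=15) → cum 115
  km 46 (Calder, w=200) → cum 315  ≥ 257.5 → median here
  km 54 (Denby, w=200) → cum 515
Optimal location: km 46.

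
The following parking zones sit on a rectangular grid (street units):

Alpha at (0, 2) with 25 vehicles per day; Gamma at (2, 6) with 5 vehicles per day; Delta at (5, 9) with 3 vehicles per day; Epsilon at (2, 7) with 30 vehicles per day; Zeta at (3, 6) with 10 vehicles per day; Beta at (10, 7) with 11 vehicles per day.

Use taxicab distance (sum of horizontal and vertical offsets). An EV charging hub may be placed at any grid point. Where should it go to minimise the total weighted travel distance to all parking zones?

(2, 7)

Manhattan distance separates: Σwᵢ(|x−xᵢ|+|y−yᵢ|) = Σwᵢ|x−xᵢ| + Σwᵢ|y−yᵢ|, so x and y are optimised independently as 1-D weighted medians.
Total weight W = 84; half = 42.
x-coordinate, sorted with cumulative weight:
  x=0 (Alpha, w=25) cum 25
  x=2 (Gamma, w=5) cum 30
  x=2 (Epsilon, w=30) cum 60  ← median
  x=3 (Zeta, w=10) cum 70
  x=5 (Delta, w=3) cum 73
  x=10 (Beta, w=11) cum 84
⇒ x* = 2
y-coordinate, sorted with cumulative weight:
  y=2 (Alpha, w=25) cum 25
  y=6 (Gamma, w=5) cum 30
  y=6 (Zeta, w=10) cum 40
  y=7 (Epsilon, w=30) cum 70  ← median
  y=7 (Beta, w=11) cum 81
  y=9 (Delta, w=3) cum 84
⇒ y* = 7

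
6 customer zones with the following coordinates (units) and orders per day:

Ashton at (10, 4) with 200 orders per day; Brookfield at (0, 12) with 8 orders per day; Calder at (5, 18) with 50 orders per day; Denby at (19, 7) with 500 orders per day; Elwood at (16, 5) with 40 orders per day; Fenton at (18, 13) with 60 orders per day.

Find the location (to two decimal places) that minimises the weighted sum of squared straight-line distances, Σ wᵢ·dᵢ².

The minimiser of Σwᵢ‖p−pᵢ‖² is the weighted centroid p* = (Σwᵢpᵢ)/(Σwᵢ).
Σwᵢ = 858.
Σwᵢxᵢ = 200·10 + 8·0 + 50·5 + 500·19 + 40·16 + 60·18 = 13470.
Σwᵢyᵢ = 200·4 + 8·12 + 50·18 + 500·7 + 40·5 + 60·13 = 6276.
x* = 13470/858 = 15.70, y* = 6276/858 = 7.31.

(15.70, 7.31)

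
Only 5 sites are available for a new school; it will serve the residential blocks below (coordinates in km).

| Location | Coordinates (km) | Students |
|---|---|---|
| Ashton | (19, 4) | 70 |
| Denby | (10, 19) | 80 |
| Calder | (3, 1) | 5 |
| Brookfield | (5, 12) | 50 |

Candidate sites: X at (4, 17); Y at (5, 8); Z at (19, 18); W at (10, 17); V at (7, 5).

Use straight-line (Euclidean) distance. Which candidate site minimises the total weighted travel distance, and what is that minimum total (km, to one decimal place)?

Total weighted distance at each candidate:
  X (4, 17): total = 2230.5
  Y (5, 8): total = 2222.3
  Z (19, 18): total = 2582.7
  W (10, 17): total = 1707.7
  V (7, 5): total = 2380.6
Minimum is at W with total 1707.7 km.

W, total 1707.7 km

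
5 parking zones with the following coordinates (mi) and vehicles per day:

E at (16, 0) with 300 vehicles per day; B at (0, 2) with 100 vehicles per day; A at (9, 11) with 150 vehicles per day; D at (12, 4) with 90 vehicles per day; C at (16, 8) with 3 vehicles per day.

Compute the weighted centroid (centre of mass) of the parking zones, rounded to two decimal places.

The minimiser of Σwᵢ‖p−pᵢ‖² is the weighted centroid p* = (Σwᵢpᵢ)/(Σwᵢ).
Σwᵢ = 643.
Σwᵢxᵢ = 300·16 + 100·0 + 150·9 + 90·12 + 3·16 = 7278.
Σwᵢyᵢ = 300·0 + 100·2 + 150·11 + 90·4 + 3·8 = 2234.
x* = 7278/643 = 11.32, y* = 2234/643 = 3.47.

(11.32, 3.47)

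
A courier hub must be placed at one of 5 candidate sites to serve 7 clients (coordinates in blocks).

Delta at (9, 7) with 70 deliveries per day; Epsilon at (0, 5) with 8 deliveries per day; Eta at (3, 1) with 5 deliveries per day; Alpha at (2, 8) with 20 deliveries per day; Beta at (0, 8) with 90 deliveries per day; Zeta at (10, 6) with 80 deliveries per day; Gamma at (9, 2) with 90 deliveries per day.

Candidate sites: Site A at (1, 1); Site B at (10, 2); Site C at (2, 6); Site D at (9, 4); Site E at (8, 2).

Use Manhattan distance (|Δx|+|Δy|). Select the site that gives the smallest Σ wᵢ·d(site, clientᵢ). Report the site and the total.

Total weighted distance at each candidate:
  Site A (1, 1): total = 3840
  Site B (10, 2): total = 2694
  Site C (2, 6): total = 2644
  Site D (9, 4): total = 2145
  Site E (8, 2): total = 2608
Minimum is at Site D with total 2145 blocks.

Site D, total 2145 blocks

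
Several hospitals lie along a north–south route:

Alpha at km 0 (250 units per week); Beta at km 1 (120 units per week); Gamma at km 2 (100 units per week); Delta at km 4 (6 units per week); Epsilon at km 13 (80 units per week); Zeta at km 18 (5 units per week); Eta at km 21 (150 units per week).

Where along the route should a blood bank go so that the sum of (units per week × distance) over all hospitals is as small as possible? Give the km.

x = 1

For a sum of weighted absolute distances on a line, the optimum is the weighted median (not the mean). Total weight W = 711; half-weight = 355.5.
Sort by position and accumulate weight:
  km 0 (Alpha, w=250) → cum 250
  km 1 (Beta, w=120) → cum 370  ≥ 355.5 → median here
  km 2 (Gamma, w=100) → cum 470
  km 4 (Delta, w=6) → cum 476
  km 13 (Epsilon, w=80) → cum 556
  km 18 (Zeta, w=5) → cum 561
  km 21 (Eta, w=150) → cum 711
Optimal location: km 1.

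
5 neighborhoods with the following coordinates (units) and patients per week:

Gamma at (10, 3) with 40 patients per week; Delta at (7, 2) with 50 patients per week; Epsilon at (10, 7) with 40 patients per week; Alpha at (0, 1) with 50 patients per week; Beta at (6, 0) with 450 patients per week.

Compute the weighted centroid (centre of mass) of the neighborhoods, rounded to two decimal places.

The minimiser of Σwᵢ‖p−pᵢ‖² is the weighted centroid p* = (Σwᵢpᵢ)/(Σwᵢ).
Σwᵢ = 630.
Σwᵢxᵢ = 40·10 + 50·7 + 40·10 + 50·0 + 450·6 = 3850.
Σwᵢyᵢ = 40·3 + 50·2 + 40·7 + 50·1 + 450·0 = 550.
x* = 3850/630 = 6.11, y* = 550/630 = 0.87.

(6.11, 0.87)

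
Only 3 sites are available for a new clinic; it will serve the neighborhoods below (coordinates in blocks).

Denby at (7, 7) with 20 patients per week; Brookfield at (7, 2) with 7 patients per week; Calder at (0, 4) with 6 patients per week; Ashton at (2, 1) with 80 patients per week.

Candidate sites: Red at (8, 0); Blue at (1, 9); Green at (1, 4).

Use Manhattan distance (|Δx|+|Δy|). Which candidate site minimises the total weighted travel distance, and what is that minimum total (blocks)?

Green, total 562 blocks

Total weighted distance at each candidate:
  Red (8, 0): total = 813
  Blue (1, 9): total = 1007
  Green (1, 4): total = 562
Minimum is at Green with total 562 blocks.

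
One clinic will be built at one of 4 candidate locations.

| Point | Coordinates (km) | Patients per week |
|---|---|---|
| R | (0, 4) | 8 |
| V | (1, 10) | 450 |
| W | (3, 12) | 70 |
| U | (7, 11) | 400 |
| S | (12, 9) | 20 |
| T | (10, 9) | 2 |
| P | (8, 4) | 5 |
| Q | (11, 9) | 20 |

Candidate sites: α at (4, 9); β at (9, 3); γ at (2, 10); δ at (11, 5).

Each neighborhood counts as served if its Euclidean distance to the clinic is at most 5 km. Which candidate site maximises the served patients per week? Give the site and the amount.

α, covering 920

Coverage radius r = 5 km; a point is covered iff (Δx)²+(Δy)² ≤ 5² = 25.
  α (4, 9): covers {V, W, U} → 920
  β (9, 3): covers {P} → 5
  γ (2, 10): covers {V, W} → 520
  δ (11, 5): covers {S, T, P, Q} → 47
Maximum coverage at α: 920 patients per week.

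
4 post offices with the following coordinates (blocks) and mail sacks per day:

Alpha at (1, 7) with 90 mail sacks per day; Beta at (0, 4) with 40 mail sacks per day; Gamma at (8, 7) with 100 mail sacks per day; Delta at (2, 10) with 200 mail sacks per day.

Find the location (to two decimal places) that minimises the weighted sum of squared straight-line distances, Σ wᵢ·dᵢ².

The minimiser of Σwᵢ‖p−pᵢ‖² is the weighted centroid p* = (Σwᵢpᵢ)/(Σwᵢ).
Σwᵢ = 430.
Σwᵢxᵢ = 90·1 + 40·0 + 100·8 + 200·2 = 1290.
Σwᵢyᵢ = 90·7 + 40·4 + 100·7 + 200·10 = 3490.
x* = 1290/430 = 3.00, y* = 3490/430 = 8.12.

(3.00, 8.12)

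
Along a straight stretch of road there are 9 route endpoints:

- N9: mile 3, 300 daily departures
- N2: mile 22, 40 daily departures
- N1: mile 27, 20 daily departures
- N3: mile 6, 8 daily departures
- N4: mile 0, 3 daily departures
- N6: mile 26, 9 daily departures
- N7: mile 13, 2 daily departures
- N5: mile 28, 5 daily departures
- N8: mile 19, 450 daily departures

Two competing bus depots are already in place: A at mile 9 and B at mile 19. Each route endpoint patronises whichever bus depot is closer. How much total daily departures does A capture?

313

The indifferent point is the midpoint (9+19)/2 = 14; route endpoints left of it (closer to A at 9) go to A, those right go to B.
  N4 at 0 (w=3) → A
  N9 at 3 (w=300) → A
  N3 at 6 (w=8) → A
  N7 at 13 (w=2) → A
  N8 at 19 (w=450) → B
  N2 at 22 (w=40) → B
  N6 at 26 (w=9) → B
  N1 at 27 (w=20) → B
  N5 at 28 (w=5) → B
A captures 313; B captures 524.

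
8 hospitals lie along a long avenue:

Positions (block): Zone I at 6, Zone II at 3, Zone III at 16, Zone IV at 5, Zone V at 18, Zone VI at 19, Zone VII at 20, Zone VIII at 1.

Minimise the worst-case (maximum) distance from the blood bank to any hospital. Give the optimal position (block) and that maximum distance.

The 1-center on a line is the midpoint of the two extreme points: leftmost at 1, rightmost at 20.
Optimal location = (1 + 20)/2 = 10.5; maximum distance = (20 − 1)/2 = 9.5.

location 10.5, max distance 9.5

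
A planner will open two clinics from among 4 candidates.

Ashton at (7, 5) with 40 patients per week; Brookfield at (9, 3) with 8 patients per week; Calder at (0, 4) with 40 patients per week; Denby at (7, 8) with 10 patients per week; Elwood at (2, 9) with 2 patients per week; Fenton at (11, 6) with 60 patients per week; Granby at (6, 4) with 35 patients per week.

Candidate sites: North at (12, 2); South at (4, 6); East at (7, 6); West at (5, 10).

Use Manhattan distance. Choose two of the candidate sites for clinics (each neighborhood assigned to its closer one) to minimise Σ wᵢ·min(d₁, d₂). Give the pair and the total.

{South, East}, total 695

Evaluate every pair (each demand assigned to the nearer of the two):
  {South, East}: total = 695
  {North, East}: total = 813
  {East, West}: total = 813
  {North, South}: total = 932
  {South, West}: total = 1072
  {North, West}: total = 1345
Best pair: {South, East} with total 695.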